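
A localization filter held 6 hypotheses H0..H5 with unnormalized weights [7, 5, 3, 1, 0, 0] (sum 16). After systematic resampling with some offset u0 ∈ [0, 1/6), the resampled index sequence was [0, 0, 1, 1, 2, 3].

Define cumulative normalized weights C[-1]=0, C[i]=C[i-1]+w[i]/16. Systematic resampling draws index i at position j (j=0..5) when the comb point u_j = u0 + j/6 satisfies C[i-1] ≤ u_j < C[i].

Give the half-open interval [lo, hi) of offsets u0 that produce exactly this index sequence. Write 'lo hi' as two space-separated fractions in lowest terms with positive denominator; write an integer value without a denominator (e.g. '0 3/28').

5/48 1/6

C = [7/16, 3/4, 15/16, 1, 1, 1]
j=0 picked index 0: u0 ∈ [0, 7/16)
j=1 picked index 0: u0 ∈ [-1/6, 13/48)
j=2 picked index 1: u0 ∈ [5/48, 5/12)
j=3 picked index 1: u0 ∈ [-1/16, 1/4)
j=4 picked index 2: u0 ∈ [1/12, 13/48)
j=5 picked index 3: u0 ∈ [5/48, 1/6)
intersection: [5/48, 1/6)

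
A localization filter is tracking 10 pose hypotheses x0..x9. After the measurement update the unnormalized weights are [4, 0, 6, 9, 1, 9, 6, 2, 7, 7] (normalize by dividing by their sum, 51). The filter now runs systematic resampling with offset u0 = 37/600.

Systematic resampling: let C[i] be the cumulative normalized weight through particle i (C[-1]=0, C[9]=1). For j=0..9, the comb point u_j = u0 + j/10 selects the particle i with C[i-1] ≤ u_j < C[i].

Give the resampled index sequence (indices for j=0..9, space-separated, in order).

0 2 3 3 5 5 6 8 8 9

C = [4/51, 4/51, 10/51, 19/51, 20/51, 29/51, 35/51, 37/51, 44/51, 1]
j=0: u_0=37/600 ∈ [0, 4/51) → index 0
j=1: u_1=97/600 ∈ [4/51, 10/51) → index 2
j=2: u_2=157/600 ∈ [10/51, 19/51) → index 3
j=3: u_3=217/600 ∈ [10/51, 19/51) → index 3
j=4: u_4=277/600 ∈ [20/51, 29/51) → index 5
j=5: u_5=337/600 ∈ [20/51, 29/51) → index 5
j=6: u_6=397/600 ∈ [29/51, 35/51) → index 6
j=7: u_7=457/600 ∈ [37/51, 44/51) → index 8
j=8: u_8=517/600 ∈ [37/51, 44/51) → index 8
j=9: u_9=577/600 ∈ [44/51, 1) → index 9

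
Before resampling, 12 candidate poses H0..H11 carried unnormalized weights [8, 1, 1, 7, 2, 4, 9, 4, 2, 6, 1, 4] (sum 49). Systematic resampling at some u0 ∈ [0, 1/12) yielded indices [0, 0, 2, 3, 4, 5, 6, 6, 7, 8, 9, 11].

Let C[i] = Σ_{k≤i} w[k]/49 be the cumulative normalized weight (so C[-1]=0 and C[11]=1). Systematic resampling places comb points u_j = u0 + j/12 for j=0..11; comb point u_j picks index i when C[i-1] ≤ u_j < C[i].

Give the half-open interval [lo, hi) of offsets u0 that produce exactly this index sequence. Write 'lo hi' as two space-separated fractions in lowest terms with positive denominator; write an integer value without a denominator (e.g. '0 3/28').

5/294 5/196

C = [8/49, 9/49, 10/49, 17/49, 19/49, 23/49, 32/49, 36/49, 38/49, 44/49, 45/49, 1]
j=0 picked index 0: u0 ∈ [0, 8/49)
j=1 picked index 0: u0 ∈ [-1/12, 47/588)
j=2 picked index 2: u0 ∈ [5/294, 11/294)
j=3 picked index 3: u0 ∈ [-9/196, 19/196)
j=4 picked index 4: u0 ∈ [2/147, 8/147)
j=5 picked index 5: u0 ∈ [-17/588, 31/588)
j=6 picked index 6: u0 ∈ [-3/98, 15/98)
j=7 picked index 6: u0 ∈ [-67/588, 41/588)
j=8 picked index 7: u0 ∈ [-2/147, 10/147)
j=9 picked index 8: u0 ∈ [-3/196, 5/196)
j=10 picked index 9: u0 ∈ [-17/294, 19/294)
j=11 picked index 11: u0 ∈ [1/588, 1/12)
intersection: [5/294, 5/196)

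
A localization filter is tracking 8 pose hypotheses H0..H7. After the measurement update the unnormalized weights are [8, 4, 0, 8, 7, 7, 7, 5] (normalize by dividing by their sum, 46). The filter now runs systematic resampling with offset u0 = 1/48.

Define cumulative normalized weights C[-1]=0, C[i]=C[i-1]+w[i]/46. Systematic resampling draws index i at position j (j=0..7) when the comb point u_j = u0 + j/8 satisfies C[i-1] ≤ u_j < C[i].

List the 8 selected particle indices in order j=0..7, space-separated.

C = [4/23, 6/23, 6/23, 10/23, 27/46, 17/23, 41/46, 1]
j=0: u_0=1/48 ∈ [0, 4/23) → index 0
j=1: u_1=7/48 ∈ [0, 4/23) → index 0
j=2: u_2=13/48 ∈ [6/23, 10/23) → index 3
j=3: u_3=19/48 ∈ [6/23, 10/23) → index 3
j=4: u_4=25/48 ∈ [10/23, 27/46) → index 4
j=5: u_5=31/48 ∈ [27/46, 17/23) → index 5
j=6: u_6=37/48 ∈ [17/23, 41/46) → index 6
j=7: u_7=43/48 ∈ [41/46, 1) → index 7

0 0 3 3 4 5 6 7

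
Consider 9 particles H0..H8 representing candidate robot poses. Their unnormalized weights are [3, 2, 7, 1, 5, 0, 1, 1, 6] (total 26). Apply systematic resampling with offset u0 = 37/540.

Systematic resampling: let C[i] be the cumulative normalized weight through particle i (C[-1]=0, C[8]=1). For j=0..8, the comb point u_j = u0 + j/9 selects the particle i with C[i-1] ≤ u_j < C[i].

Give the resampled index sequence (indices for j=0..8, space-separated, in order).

0 1 2 2 4 4 7 8 8

C = [3/26, 5/26, 6/13, 1/2, 9/13, 9/13, 19/26, 10/13, 1]
j=0: u_0=37/540 ∈ [0, 3/26) → index 0
j=1: u_1=97/540 ∈ [3/26, 5/26) → index 1
j=2: u_2=157/540 ∈ [5/26, 6/13) → index 2
j=3: u_3=217/540 ∈ [5/26, 6/13) → index 2
j=4: u_4=277/540 ∈ [1/2, 9/13) → index 4
j=5: u_5=337/540 ∈ [1/2, 9/13) → index 4
j=6: u_6=397/540 ∈ [19/26, 10/13) → index 7
j=7: u_7=457/540 ∈ [10/13, 1) → index 8
j=8: u_8=517/540 ∈ [10/13, 1) → index 8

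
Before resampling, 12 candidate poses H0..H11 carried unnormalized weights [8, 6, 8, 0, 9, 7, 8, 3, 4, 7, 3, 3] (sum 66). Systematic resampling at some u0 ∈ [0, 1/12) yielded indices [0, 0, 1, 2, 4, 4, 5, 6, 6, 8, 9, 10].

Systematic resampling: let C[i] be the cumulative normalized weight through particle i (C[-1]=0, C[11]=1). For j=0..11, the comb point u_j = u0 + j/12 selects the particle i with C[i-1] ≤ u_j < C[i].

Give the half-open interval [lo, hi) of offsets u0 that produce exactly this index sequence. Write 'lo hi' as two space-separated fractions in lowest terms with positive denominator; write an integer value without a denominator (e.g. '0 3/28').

C = [4/33, 7/33, 1/3, 1/3, 31/66, 19/33, 23/33, 49/66, 53/66, 10/11, 21/22, 1]
j=0 picked index 0: u0 ∈ [0, 4/33)
j=1 picked index 0: u0 ∈ [-1/12, 5/132)
j=2 picked index 1: u0 ∈ [-1/22, 1/22)
j=3 picked index 2: u0 ∈ [-5/132, 1/12)
j=4 picked index 4: u0 ∈ [0, 3/22)
j=5 picked index 4: u0 ∈ [-1/12, 7/132)
j=6 picked index 5: u0 ∈ [-1/33, 5/66)
j=7 picked index 6: u0 ∈ [-1/132, 5/44)
j=8 picked index 6: u0 ∈ [-1/11, 1/33)
j=9 picked index 8: u0 ∈ [-1/132, 7/132)
j=10 picked index 9: u0 ∈ [-1/33, 5/66)
j=11 picked index 10: u0 ∈ [-1/132, 5/132)
intersection: [0, 1/33)

0 1/33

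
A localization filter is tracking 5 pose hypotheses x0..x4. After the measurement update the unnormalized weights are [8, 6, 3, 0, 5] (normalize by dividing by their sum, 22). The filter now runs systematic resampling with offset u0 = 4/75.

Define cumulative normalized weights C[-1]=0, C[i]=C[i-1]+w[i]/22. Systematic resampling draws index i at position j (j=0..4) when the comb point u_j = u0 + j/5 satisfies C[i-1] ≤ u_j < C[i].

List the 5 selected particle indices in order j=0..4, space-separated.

C = [4/11, 7/11, 17/22, 17/22, 1]
j=0: u_0=4/75 ∈ [0, 4/11) → index 0
j=1: u_1=19/75 ∈ [0, 4/11) → index 0
j=2: u_2=34/75 ∈ [4/11, 7/11) → index 1
j=3: u_3=49/75 ∈ [7/11, 17/22) → index 2
j=4: u_4=64/75 ∈ [17/22, 1) → index 4

0 0 1 2 4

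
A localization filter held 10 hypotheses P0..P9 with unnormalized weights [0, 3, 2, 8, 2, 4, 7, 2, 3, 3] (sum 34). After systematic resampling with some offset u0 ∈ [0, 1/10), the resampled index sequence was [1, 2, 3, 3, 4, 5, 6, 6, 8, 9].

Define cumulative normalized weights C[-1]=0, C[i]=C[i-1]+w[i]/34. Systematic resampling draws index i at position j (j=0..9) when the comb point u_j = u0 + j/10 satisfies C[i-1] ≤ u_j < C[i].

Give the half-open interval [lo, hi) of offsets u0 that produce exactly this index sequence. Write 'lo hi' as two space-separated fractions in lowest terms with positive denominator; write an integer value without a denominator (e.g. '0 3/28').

2/85 7/170

C = [0, 3/34, 5/34, 13/34, 15/34, 19/34, 13/17, 14/17, 31/34, 1]
j=0 picked index 1: u0 ∈ [0, 3/34)
j=1 picked index 2: u0 ∈ [-1/85, 4/85)
j=2 picked index 3: u0 ∈ [-9/170, 31/170)
j=3 picked index 3: u0 ∈ [-13/85, 7/85)
j=4 picked index 4: u0 ∈ [-3/170, 7/170)
j=5 picked index 5: u0 ∈ [-1/17, 1/17)
j=6 picked index 6: u0 ∈ [-7/170, 14/85)
j=7 picked index 6: u0 ∈ [-12/85, 11/170)
j=8 picked index 8: u0 ∈ [2/85, 19/170)
j=9 picked index 9: u0 ∈ [1/85, 1/10)
intersection: [2/85, 7/170)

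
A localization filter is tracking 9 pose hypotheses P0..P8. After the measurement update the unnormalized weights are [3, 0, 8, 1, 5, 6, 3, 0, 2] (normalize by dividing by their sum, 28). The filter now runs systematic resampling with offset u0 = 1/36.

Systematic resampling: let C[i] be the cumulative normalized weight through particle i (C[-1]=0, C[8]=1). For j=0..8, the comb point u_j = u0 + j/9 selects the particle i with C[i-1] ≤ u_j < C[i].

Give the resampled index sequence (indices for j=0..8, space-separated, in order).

0 2 2 2 4 4 5 5 6

C = [3/28, 3/28, 11/28, 3/7, 17/28, 23/28, 13/14, 13/14, 1]
j=0: u_0=1/36 ∈ [0, 3/28) → index 0
j=1: u_1=5/36 ∈ [3/28, 11/28) → index 2
j=2: u_2=1/4 ∈ [3/28, 11/28) → index 2
j=3: u_3=13/36 ∈ [3/28, 11/28) → index 2
j=4: u_4=17/36 ∈ [3/7, 17/28) → index 4
j=5: u_5=7/12 ∈ [3/7, 17/28) → index 4
j=6: u_6=25/36 ∈ [17/28, 23/28) → index 5
j=7: u_7=29/36 ∈ [17/28, 23/28) → index 5
j=8: u_8=11/12 ∈ [23/28, 13/14) → index 6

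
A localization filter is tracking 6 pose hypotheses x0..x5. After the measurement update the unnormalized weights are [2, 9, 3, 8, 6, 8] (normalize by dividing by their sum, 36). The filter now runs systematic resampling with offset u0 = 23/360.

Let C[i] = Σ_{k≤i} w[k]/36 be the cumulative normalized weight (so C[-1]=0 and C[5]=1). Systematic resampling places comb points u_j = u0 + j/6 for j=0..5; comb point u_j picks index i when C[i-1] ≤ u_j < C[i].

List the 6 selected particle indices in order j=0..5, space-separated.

C = [1/18, 11/36, 7/18, 11/18, 7/9, 1]
j=0: u_0=23/360 ∈ [1/18, 11/36) → index 1
j=1: u_1=83/360 ∈ [1/18, 11/36) → index 1
j=2: u_2=143/360 ∈ [7/18, 11/18) → index 3
j=3: u_3=203/360 ∈ [7/18, 11/18) → index 3
j=4: u_4=263/360 ∈ [11/18, 7/9) → index 4
j=5: u_5=323/360 ∈ [7/9, 1) → index 5

1 1 3 3 4 5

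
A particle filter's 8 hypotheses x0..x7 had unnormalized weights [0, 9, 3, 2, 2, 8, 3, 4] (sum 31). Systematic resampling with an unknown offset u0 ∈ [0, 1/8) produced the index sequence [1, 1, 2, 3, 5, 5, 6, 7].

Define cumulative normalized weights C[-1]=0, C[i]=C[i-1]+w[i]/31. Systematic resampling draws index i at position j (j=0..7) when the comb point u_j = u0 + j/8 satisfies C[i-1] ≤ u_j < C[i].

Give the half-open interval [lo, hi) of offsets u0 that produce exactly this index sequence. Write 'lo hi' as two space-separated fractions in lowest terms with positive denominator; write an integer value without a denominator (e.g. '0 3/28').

5/124 19/248

C = [0, 9/31, 12/31, 14/31, 16/31, 24/31, 27/31, 1]
j=0 picked index 1: u0 ∈ [0, 9/31)
j=1 picked index 1: u0 ∈ [-1/8, 41/248)
j=2 picked index 2: u0 ∈ [5/124, 17/124)
j=3 picked index 3: u0 ∈ [3/248, 19/248)
j=4 picked index 5: u0 ∈ [1/62, 17/62)
j=5 picked index 5: u0 ∈ [-27/248, 37/248)
j=6 picked index 6: u0 ∈ [3/124, 15/124)
j=7 picked index 7: u0 ∈ [-1/248, 1/8)
intersection: [5/124, 19/248)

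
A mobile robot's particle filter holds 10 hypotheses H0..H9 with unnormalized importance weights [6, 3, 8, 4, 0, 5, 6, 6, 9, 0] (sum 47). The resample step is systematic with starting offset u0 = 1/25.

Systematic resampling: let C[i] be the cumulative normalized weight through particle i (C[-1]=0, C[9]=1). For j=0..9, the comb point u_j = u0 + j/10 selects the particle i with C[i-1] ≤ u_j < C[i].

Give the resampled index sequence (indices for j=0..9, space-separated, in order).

C = [6/47, 9/47, 17/47, 21/47, 21/47, 26/47, 32/47, 38/47, 1, 1]
j=0: u_0=1/25 ∈ [0, 6/47) → index 0
j=1: u_1=7/50 ∈ [6/47, 9/47) → index 1
j=2: u_2=6/25 ∈ [9/47, 17/47) → index 2
j=3: u_3=17/50 ∈ [9/47, 17/47) → index 2
j=4: u_4=11/25 ∈ [17/47, 21/47) → index 3
j=5: u_5=27/50 ∈ [21/47, 26/47) → index 5
j=6: u_6=16/25 ∈ [26/47, 32/47) → index 6
j=7: u_7=37/50 ∈ [32/47, 38/47) → index 7
j=8: u_8=21/25 ∈ [38/47, 1) → index 8
j=9: u_9=47/50 ∈ [38/47, 1) → index 8

0 1 2 2 3 5 6 7 8 8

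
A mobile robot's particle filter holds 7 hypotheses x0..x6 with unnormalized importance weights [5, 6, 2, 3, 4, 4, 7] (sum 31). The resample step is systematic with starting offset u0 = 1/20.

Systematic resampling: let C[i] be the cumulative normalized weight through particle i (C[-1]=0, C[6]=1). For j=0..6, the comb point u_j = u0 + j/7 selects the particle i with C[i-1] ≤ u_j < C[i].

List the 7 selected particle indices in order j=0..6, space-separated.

0 1 1 3 4 5 6

C = [5/31, 11/31, 13/31, 16/31, 20/31, 24/31, 1]
j=0: u_0=1/20 ∈ [0, 5/31) → index 0
j=1: u_1=27/140 ∈ [5/31, 11/31) → index 1
j=2: u_2=47/140 ∈ [5/31, 11/31) → index 1
j=3: u_3=67/140 ∈ [13/31, 16/31) → index 3
j=4: u_4=87/140 ∈ [16/31, 20/31) → index 4
j=5: u_5=107/140 ∈ [20/31, 24/31) → index 5
j=6: u_6=127/140 ∈ [24/31, 1) → index 6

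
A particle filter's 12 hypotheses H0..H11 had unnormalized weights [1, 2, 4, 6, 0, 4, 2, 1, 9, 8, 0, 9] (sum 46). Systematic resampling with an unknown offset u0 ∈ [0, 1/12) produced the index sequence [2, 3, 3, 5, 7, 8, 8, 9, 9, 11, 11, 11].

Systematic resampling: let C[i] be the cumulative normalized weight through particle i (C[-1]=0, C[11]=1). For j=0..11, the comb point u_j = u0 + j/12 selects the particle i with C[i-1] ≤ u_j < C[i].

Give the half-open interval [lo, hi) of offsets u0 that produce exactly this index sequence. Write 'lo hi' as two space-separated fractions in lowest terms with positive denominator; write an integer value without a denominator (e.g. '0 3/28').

11/138 1/12

C = [1/46, 3/46, 7/46, 13/46, 13/46, 17/46, 19/46, 10/23, 29/46, 37/46, 37/46, 1]
j=0 picked index 2: u0 ∈ [3/46, 7/46)
j=1 picked index 3: u0 ∈ [19/276, 55/276)
j=2 picked index 3: u0 ∈ [-1/69, 8/69)
j=3 picked index 5: u0 ∈ [3/92, 11/92)
j=4 picked index 7: u0 ∈ [11/138, 7/69)
j=5 picked index 8: u0 ∈ [5/276, 59/276)
j=6 picked index 8: u0 ∈ [-3/46, 3/23)
j=7 picked index 9: u0 ∈ [13/276, 61/276)
j=8 picked index 9: u0 ∈ [-5/138, 19/138)
j=9 picked index 11: u0 ∈ [5/92, 1/4)
j=10 picked index 11: u0 ∈ [-2/69, 1/6)
j=11 picked index 11: u0 ∈ [-31/276, 1/12)
intersection: [11/138, 1/12)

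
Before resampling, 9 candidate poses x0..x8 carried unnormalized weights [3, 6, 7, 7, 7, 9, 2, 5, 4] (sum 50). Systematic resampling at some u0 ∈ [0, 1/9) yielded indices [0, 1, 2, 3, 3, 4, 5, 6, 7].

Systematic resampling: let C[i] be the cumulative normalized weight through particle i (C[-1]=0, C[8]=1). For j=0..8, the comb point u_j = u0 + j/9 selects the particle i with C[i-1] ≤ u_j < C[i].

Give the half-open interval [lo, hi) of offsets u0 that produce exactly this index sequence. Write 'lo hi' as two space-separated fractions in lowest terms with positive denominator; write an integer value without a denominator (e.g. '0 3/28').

1/450 7/450

C = [3/50, 9/50, 8/25, 23/50, 3/5, 39/50, 41/50, 23/25, 1]
j=0 picked index 0: u0 ∈ [0, 3/50)
j=1 picked index 1: u0 ∈ [-23/450, 31/450)
j=2 picked index 2: u0 ∈ [-19/450, 22/225)
j=3 picked index 3: u0 ∈ [-1/75, 19/150)
j=4 picked index 3: u0 ∈ [-28/225, 7/450)
j=5 picked index 4: u0 ∈ [-43/450, 2/45)
j=6 picked index 5: u0 ∈ [-1/15, 17/150)
j=7 picked index 6: u0 ∈ [1/450, 19/450)
j=8 picked index 7: u0 ∈ [-31/450, 7/225)
intersection: [1/450, 7/450)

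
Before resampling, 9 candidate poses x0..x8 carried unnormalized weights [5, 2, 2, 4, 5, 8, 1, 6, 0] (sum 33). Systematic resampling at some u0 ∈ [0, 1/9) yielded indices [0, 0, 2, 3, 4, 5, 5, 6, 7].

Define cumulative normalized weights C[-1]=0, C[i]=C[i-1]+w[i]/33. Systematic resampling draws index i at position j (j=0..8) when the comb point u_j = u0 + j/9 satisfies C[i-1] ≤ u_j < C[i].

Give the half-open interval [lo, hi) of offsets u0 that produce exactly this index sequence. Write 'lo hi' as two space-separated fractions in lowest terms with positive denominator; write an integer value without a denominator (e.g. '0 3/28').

1/99 4/99

C = [5/33, 7/33, 3/11, 13/33, 6/11, 26/33, 9/11, 1, 1]
j=0 picked index 0: u0 ∈ [0, 5/33)
j=1 picked index 0: u0 ∈ [-1/9, 4/99)
j=2 picked index 2: u0 ∈ [-1/99, 5/99)
j=3 picked index 3: u0 ∈ [-2/33, 2/33)
j=4 picked index 4: u0 ∈ [-5/99, 10/99)
j=5 picked index 5: u0 ∈ [-1/99, 23/99)
j=6 picked index 5: u0 ∈ [-4/33, 4/33)
j=7 picked index 6: u0 ∈ [1/99, 4/99)
j=8 picked index 7: u0 ∈ [-7/99, 1/9)
intersection: [1/99, 4/99)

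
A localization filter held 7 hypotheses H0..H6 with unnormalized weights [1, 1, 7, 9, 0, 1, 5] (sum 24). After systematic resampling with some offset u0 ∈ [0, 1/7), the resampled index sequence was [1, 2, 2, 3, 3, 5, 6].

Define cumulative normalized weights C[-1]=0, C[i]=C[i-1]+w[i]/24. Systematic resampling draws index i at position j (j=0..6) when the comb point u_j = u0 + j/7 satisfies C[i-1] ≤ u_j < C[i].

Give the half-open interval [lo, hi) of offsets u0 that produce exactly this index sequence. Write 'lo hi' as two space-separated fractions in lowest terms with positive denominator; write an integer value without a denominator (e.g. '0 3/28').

1/24 13/168

C = [1/24, 1/12, 3/8, 3/4, 3/4, 19/24, 1]
j=0 picked index 1: u0 ∈ [1/24, 1/12)
j=1 picked index 2: u0 ∈ [-5/84, 13/56)
j=2 picked index 2: u0 ∈ [-17/84, 5/56)
j=3 picked index 3: u0 ∈ [-3/56, 9/28)
j=4 picked index 3: u0 ∈ [-11/56, 5/28)
j=5 picked index 5: u0 ∈ [1/28, 13/168)
j=6 picked index 6: u0 ∈ [-11/168, 1/7)
intersection: [1/24, 13/168)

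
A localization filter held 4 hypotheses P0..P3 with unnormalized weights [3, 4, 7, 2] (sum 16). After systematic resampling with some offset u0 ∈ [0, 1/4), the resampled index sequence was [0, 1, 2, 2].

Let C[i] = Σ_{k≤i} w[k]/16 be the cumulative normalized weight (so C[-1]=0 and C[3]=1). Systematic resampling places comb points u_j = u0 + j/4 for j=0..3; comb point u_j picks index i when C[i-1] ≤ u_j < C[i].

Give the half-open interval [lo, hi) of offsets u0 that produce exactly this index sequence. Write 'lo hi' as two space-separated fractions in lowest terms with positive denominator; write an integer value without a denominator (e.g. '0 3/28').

C = [3/16, 7/16, 7/8, 1]
j=0 picked index 0: u0 ∈ [0, 3/16)
j=1 picked index 1: u0 ∈ [-1/16, 3/16)
j=2 picked index 2: u0 ∈ [-1/16, 3/8)
j=3 picked index 2: u0 ∈ [-5/16, 1/8)
intersection: [0, 1/8)

0 1/8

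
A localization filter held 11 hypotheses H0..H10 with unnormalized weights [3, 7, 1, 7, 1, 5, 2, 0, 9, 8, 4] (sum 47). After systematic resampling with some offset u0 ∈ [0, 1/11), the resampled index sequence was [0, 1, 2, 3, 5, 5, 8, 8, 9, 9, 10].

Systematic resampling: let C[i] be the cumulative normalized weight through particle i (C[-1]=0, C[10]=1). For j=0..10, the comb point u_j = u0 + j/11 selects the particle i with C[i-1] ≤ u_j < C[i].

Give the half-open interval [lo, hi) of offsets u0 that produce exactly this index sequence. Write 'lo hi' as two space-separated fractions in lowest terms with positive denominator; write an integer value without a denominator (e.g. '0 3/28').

C = [3/47, 10/47, 11/47, 18/47, 19/47, 24/47, 26/47, 26/47, 35/47, 43/47, 1]
j=0 picked index 0: u0 ∈ [0, 3/47)
j=1 picked index 1: u0 ∈ [-14/517, 63/517)
j=2 picked index 2: u0 ∈ [16/517, 27/517)
j=3 picked index 3: u0 ∈ [-20/517, 57/517)
j=4 picked index 5: u0 ∈ [21/517, 76/517)
j=5 picked index 5: u0 ∈ [-26/517, 29/517)
j=6 picked index 8: u0 ∈ [4/517, 103/517)
j=7 picked index 8: u0 ∈ [-43/517, 56/517)
j=8 picked index 9: u0 ∈ [9/517, 97/517)
j=9 picked index 9: u0 ∈ [-38/517, 50/517)
j=10 picked index 10: u0 ∈ [3/517, 1/11)
intersection: [21/517, 27/517)

21/517 27/517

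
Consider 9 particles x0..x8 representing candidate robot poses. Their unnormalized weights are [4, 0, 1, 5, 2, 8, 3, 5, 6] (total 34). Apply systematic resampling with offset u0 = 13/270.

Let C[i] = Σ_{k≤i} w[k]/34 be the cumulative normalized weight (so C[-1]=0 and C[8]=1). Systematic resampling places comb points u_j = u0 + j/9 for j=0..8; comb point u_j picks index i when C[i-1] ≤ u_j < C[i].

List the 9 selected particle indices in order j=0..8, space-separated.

C = [2/17, 2/17, 5/34, 5/17, 6/17, 10/17, 23/34, 14/17, 1]
j=0: u_0=13/270 ∈ [0, 2/17) → index 0
j=1: u_1=43/270 ∈ [5/34, 5/17) → index 3
j=2: u_2=73/270 ∈ [5/34, 5/17) → index 3
j=3: u_3=103/270 ∈ [6/17, 10/17) → index 5
j=4: u_4=133/270 ∈ [6/17, 10/17) → index 5
j=5: u_5=163/270 ∈ [10/17, 23/34) → index 6
j=6: u_6=193/270 ∈ [23/34, 14/17) → index 7
j=7: u_7=223/270 ∈ [14/17, 1) → index 8
j=8: u_8=253/270 ∈ [14/17, 1) → index 8

0 3 3 5 5 6 7 8 8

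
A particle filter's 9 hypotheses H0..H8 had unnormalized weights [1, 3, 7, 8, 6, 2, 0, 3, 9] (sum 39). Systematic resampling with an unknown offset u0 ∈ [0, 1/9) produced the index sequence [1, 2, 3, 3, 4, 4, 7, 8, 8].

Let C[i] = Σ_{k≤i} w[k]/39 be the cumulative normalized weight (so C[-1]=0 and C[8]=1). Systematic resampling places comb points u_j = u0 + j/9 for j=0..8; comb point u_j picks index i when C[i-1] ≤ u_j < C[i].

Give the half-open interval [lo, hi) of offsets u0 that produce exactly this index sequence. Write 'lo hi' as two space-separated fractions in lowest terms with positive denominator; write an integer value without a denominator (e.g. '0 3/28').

7/117 10/117

C = [1/39, 4/39, 11/39, 19/39, 25/39, 9/13, 9/13, 10/13, 1]
j=0 picked index 1: u0 ∈ [1/39, 4/39)
j=1 picked index 2: u0 ∈ [-1/117, 20/117)
j=2 picked index 3: u0 ∈ [7/117, 31/117)
j=3 picked index 3: u0 ∈ [-2/39, 2/13)
j=4 picked index 4: u0 ∈ [5/117, 23/117)
j=5 picked index 4: u0 ∈ [-8/117, 10/117)
j=6 picked index 7: u0 ∈ [1/39, 4/39)
j=7 picked index 8: u0 ∈ [-1/117, 2/9)
j=8 picked index 8: u0 ∈ [-14/117, 1/9)
intersection: [7/117, 10/117)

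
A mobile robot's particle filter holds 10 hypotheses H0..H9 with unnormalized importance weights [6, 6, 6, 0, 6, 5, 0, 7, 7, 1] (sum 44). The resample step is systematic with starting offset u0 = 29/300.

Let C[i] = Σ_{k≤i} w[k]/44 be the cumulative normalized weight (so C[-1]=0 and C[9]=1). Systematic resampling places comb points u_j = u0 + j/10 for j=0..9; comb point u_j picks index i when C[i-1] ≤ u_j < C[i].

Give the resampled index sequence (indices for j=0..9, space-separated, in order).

C = [3/22, 3/11, 9/22, 9/22, 6/11, 29/44, 29/44, 9/11, 43/44, 1]
j=0: u_0=29/300 ∈ [0, 3/22) → index 0
j=1: u_1=59/300 ∈ [3/22, 3/11) → index 1
j=2: u_2=89/300 ∈ [3/11, 9/22) → index 2
j=3: u_3=119/300 ∈ [3/11, 9/22) → index 2
j=4: u_4=149/300 ∈ [9/22, 6/11) → index 4
j=5: u_5=179/300 ∈ [6/11, 29/44) → index 5
j=6: u_6=209/300 ∈ [29/44, 9/11) → index 7
j=7: u_7=239/300 ∈ [29/44, 9/11) → index 7
j=8: u_8=269/300 ∈ [9/11, 43/44) → index 8
j=9: u_9=299/300 ∈ [43/44, 1) → index 9

0 1 2 2 4 5 7 7 8 9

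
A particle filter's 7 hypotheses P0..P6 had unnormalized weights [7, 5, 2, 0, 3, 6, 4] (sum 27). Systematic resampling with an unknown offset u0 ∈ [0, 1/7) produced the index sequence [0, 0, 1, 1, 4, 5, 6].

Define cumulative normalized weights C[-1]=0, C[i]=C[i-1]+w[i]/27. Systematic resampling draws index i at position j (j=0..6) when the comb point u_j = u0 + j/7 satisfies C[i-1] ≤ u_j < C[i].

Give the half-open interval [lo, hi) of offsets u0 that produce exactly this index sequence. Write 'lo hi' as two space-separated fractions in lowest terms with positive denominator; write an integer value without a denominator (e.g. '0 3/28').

C = [7/27, 4/9, 14/27, 14/27, 17/27, 23/27, 1]
j=0 picked index 0: u0 ∈ [0, 7/27)
j=1 picked index 0: u0 ∈ [-1/7, 22/189)
j=2 picked index 1: u0 ∈ [-5/189, 10/63)
j=3 picked index 1: u0 ∈ [-32/189, 1/63)
j=4 picked index 4: u0 ∈ [-10/189, 11/189)
j=5 picked index 5: u0 ∈ [-16/189, 26/189)
j=6 picked index 6: u0 ∈ [-1/189, 1/7)
intersection: [0, 1/63)

0 1/63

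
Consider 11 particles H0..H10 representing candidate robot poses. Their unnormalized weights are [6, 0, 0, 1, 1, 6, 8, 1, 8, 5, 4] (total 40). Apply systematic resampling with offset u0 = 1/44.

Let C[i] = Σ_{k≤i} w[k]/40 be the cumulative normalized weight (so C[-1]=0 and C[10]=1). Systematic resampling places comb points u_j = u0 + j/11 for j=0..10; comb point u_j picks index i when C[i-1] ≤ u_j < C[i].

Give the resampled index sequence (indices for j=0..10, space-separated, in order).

0 0 5 5 6 6 7 8 8 9 10

C = [3/20, 3/20, 3/20, 7/40, 1/5, 7/20, 11/20, 23/40, 31/40, 9/10, 1]
j=0: u_0=1/44 ∈ [0, 3/20) → index 0
j=1: u_1=5/44 ∈ [0, 3/20) → index 0
j=2: u_2=9/44 ∈ [1/5, 7/20) → index 5
j=3: u_3=13/44 ∈ [1/5, 7/20) → index 5
j=4: u_4=17/44 ∈ [7/20, 11/20) → index 6
j=5: u_5=21/44 ∈ [7/20, 11/20) → index 6
j=6: u_6=25/44 ∈ [11/20, 23/40) → index 7
j=7: u_7=29/44 ∈ [23/40, 31/40) → index 8
j=8: u_8=3/4 ∈ [23/40, 31/40) → index 8
j=9: u_9=37/44 ∈ [31/40, 9/10) → index 9
j=10: u_10=41/44 ∈ [9/10, 1) → index 10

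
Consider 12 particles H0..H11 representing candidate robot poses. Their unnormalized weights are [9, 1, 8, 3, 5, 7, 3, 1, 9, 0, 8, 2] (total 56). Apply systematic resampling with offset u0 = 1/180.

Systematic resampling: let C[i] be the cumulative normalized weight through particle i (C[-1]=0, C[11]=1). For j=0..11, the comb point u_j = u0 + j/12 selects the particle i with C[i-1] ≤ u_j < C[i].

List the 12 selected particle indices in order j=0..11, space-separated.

0 0 1 2 3 4 5 5 8 8 10 10

C = [9/56, 5/28, 9/28, 3/8, 13/28, 33/56, 9/14, 37/56, 23/28, 23/28, 27/28, 1]
j=0: u_0=1/180 ∈ [0, 9/56) → index 0
j=1: u_1=4/45 ∈ [0, 9/56) → index 0
j=2: u_2=31/180 ∈ [9/56, 5/28) → index 1
j=3: u_3=23/90 ∈ [5/28, 9/28) → index 2
j=4: u_4=61/180 ∈ [9/28, 3/8) → index 3
j=5: u_5=19/45 ∈ [3/8, 13/28) → index 4
j=6: u_6=91/180 ∈ [13/28, 33/56) → index 5
j=7: u_7=53/90 ∈ [13/28, 33/56) → index 5
j=8: u_8=121/180 ∈ [37/56, 23/28) → index 8
j=9: u_9=34/45 ∈ [37/56, 23/28) → index 8
j=10: u_10=151/180 ∈ [23/28, 27/28) → index 10
j=11: u_11=83/90 ∈ [23/28, 27/28) → index 10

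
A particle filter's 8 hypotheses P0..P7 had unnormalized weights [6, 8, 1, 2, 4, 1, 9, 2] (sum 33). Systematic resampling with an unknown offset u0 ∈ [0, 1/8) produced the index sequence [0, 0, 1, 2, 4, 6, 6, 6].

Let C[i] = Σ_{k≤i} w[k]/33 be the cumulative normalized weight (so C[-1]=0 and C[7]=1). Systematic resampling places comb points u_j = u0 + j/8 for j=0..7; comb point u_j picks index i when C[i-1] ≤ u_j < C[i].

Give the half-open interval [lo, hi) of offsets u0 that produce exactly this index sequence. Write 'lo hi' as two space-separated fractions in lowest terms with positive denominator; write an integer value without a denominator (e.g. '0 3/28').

13/264 5/88

C = [2/11, 14/33, 5/11, 17/33, 7/11, 2/3, 31/33, 1]
j=0 picked index 0: u0 ∈ [0, 2/11)
j=1 picked index 0: u0 ∈ [-1/8, 5/88)
j=2 picked index 1: u0 ∈ [-3/44, 23/132)
j=3 picked index 2: u0 ∈ [13/264, 7/88)
j=4 picked index 4: u0 ∈ [1/66, 3/22)
j=5 picked index 6: u0 ∈ [1/24, 83/264)
j=6 picked index 6: u0 ∈ [-1/12, 25/132)
j=7 picked index 6: u0 ∈ [-5/24, 17/264)
intersection: [13/264, 5/88)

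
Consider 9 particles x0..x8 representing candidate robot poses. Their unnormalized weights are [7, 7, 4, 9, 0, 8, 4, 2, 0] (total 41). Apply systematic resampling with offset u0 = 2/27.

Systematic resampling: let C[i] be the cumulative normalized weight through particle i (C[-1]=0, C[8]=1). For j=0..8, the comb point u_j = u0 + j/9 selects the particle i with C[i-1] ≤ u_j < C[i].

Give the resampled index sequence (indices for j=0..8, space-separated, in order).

C = [7/41, 14/41, 18/41, 27/41, 27/41, 35/41, 39/41, 1, 1]
j=0: u_0=2/27 ∈ [0, 7/41) → index 0
j=1: u_1=5/27 ∈ [7/41, 14/41) → index 1
j=2: u_2=8/27 ∈ [7/41, 14/41) → index 1
j=3: u_3=11/27 ∈ [14/41, 18/41) → index 2
j=4: u_4=14/27 ∈ [18/41, 27/41) → index 3
j=5: u_5=17/27 ∈ [18/41, 27/41) → index 3
j=6: u_6=20/27 ∈ [27/41, 35/41) → index 5
j=7: u_7=23/27 ∈ [27/41, 35/41) → index 5
j=8: u_8=26/27 ∈ [39/41, 1) → index 7

0 1 1 2 3 3 5 5 7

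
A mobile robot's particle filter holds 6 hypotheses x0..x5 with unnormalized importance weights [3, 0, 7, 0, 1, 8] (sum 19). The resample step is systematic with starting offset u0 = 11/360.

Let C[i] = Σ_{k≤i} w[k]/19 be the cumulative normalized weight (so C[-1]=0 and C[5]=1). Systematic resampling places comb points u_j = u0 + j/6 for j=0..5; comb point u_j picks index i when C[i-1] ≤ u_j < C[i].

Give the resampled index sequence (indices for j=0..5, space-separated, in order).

C = [3/19, 3/19, 10/19, 10/19, 11/19, 1]
j=0: u_0=11/360 ∈ [0, 3/19) → index 0
j=1: u_1=71/360 ∈ [3/19, 10/19) → index 2
j=2: u_2=131/360 ∈ [3/19, 10/19) → index 2
j=3: u_3=191/360 ∈ [10/19, 11/19) → index 4
j=4: u_4=251/360 ∈ [11/19, 1) → index 5
j=5: u_5=311/360 ∈ [11/19, 1) → index 5

0 2 2 4 5 5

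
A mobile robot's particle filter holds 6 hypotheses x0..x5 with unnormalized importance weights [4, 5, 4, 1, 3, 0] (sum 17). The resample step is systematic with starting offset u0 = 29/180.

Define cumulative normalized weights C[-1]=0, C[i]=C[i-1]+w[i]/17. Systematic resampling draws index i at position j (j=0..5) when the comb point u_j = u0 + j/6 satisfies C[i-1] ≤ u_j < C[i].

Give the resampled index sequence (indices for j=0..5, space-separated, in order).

C = [4/17, 9/17, 13/17, 14/17, 1, 1]
j=0: u_0=29/180 ∈ [0, 4/17) → index 0
j=1: u_1=59/180 ∈ [4/17, 9/17) → index 1
j=2: u_2=89/180 ∈ [4/17, 9/17) → index 1
j=3: u_3=119/180 ∈ [9/17, 13/17) → index 2
j=4: u_4=149/180 ∈ [14/17, 1) → index 4
j=5: u_5=179/180 ∈ [14/17, 1) → index 4

0 1 1 2 4 4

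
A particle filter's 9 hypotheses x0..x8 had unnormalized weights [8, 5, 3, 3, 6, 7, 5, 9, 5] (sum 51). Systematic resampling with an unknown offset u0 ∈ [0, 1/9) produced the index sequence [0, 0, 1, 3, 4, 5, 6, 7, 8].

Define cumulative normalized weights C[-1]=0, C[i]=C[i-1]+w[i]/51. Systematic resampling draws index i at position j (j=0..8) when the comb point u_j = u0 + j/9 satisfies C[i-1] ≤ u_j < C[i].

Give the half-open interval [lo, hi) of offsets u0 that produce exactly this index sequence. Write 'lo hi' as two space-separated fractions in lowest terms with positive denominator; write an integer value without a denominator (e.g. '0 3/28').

C = [8/51, 13/51, 16/51, 19/51, 25/51, 32/51, 37/51, 46/51, 1]
j=0 picked index 0: u0 ∈ [0, 8/51)
j=1 picked index 0: u0 ∈ [-1/9, 7/153)
j=2 picked index 1: u0 ∈ [-10/153, 5/153)
j=3 picked index 3: u0 ∈ [-1/51, 2/51)
j=4 picked index 4: u0 ∈ [-11/153, 7/153)
j=5 picked index 5: u0 ∈ [-10/153, 11/153)
j=6 picked index 6: u0 ∈ [-2/51, 1/17)
j=7 picked index 7: u0 ∈ [-8/153, 19/153)
j=8 picked index 8: u0 ∈ [2/153, 1/9)
intersection: [2/153, 5/153)

2/153 5/153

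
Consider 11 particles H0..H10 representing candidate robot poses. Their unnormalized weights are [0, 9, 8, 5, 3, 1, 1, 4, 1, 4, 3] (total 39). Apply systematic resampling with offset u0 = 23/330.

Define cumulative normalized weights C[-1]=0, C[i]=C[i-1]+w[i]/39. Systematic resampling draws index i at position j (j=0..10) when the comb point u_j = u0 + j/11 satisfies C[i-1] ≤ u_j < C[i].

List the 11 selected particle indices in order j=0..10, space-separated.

1 1 2 2 2 3 4 7 8 9 10

C = [0, 3/13, 17/39, 22/39, 25/39, 2/3, 9/13, 31/39, 32/39, 12/13, 1]
j=0: u_0=23/330 ∈ [0, 3/13) → index 1
j=1: u_1=53/330 ∈ [0, 3/13) → index 1
j=2: u_2=83/330 ∈ [3/13, 17/39) → index 2
j=3: u_3=113/330 ∈ [3/13, 17/39) → index 2
j=4: u_4=13/30 ∈ [3/13, 17/39) → index 2
j=5: u_5=173/330 ∈ [17/39, 22/39) → index 3
j=6: u_6=203/330 ∈ [22/39, 25/39) → index 4
j=7: u_7=233/330 ∈ [9/13, 31/39) → index 7
j=8: u_8=263/330 ∈ [31/39, 32/39) → index 8
j=9: u_9=293/330 ∈ [32/39, 12/13) → index 9
j=10: u_10=323/330 ∈ [12/13, 1) → index 10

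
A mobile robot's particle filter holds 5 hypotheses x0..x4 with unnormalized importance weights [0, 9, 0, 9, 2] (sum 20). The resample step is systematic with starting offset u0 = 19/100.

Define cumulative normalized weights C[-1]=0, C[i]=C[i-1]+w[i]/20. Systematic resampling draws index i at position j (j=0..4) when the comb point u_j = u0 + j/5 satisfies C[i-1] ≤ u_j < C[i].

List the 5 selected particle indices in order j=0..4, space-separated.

C = [0, 9/20, 9/20, 9/10, 1]
j=0: u_0=19/100 ∈ [0, 9/20) → index 1
j=1: u_1=39/100 ∈ [0, 9/20) → index 1
j=2: u_2=59/100 ∈ [9/20, 9/10) → index 3
j=3: u_3=79/100 ∈ [9/20, 9/10) → index 3
j=4: u_4=99/100 ∈ [9/10, 1) → index 4

1 1 3 3 4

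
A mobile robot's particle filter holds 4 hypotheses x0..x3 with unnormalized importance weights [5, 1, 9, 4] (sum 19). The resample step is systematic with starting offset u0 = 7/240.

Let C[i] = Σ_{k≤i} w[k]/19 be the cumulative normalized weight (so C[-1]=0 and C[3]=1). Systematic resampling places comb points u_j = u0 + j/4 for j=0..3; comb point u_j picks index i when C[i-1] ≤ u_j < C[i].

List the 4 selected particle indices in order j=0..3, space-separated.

C = [5/19, 6/19, 15/19, 1]
j=0: u_0=7/240 ∈ [0, 5/19) → index 0
j=1: u_1=67/240 ∈ [5/19, 6/19) → index 1
j=2: u_2=127/240 ∈ [6/19, 15/19) → index 2
j=3: u_3=187/240 ∈ [6/19, 15/19) → index 2

0 1 2 2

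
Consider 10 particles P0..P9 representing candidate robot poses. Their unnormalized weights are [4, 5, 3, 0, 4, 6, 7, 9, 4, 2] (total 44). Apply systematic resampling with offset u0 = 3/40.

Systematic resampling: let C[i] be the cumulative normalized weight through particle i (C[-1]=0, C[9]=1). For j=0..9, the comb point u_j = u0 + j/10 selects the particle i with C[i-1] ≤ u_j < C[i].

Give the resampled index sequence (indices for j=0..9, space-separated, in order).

0 1 4 5 5 6 7 7 8 9

C = [1/11, 9/44, 3/11, 3/11, 4/11, 1/2, 29/44, 19/22, 21/22, 1]
j=0: u_0=3/40 ∈ [0, 1/11) → index 0
j=1: u_1=7/40 ∈ [1/11, 9/44) → index 1
j=2: u_2=11/40 ∈ [3/11, 4/11) → index 4
j=3: u_3=3/8 ∈ [4/11, 1/2) → index 5
j=4: u_4=19/40 ∈ [4/11, 1/2) → index 5
j=5: u_5=23/40 ∈ [1/2, 29/44) → index 6
j=6: u_6=27/40 ∈ [29/44, 19/22) → index 7
j=7: u_7=31/40 ∈ [29/44, 19/22) → index 7
j=8: u_8=7/8 ∈ [19/22, 21/22) → index 8
j=9: u_9=39/40 ∈ [21/22, 1) → index 9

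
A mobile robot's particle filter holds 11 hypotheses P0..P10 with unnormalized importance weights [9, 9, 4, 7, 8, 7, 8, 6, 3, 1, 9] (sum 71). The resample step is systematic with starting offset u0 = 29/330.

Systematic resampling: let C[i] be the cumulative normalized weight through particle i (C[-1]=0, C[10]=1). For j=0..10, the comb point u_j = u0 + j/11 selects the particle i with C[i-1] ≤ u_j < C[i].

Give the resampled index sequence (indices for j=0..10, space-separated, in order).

C = [9/71, 18/71, 22/71, 29/71, 37/71, 44/71, 52/71, 58/71, 61/71, 62/71, 1]
j=0: u_0=29/330 ∈ [0, 9/71) → index 0
j=1: u_1=59/330 ∈ [9/71, 18/71) → index 1
j=2: u_2=89/330 ∈ [18/71, 22/71) → index 2
j=3: u_3=119/330 ∈ [22/71, 29/71) → index 3
j=4: u_4=149/330 ∈ [29/71, 37/71) → index 4
j=5: u_5=179/330 ∈ [37/71, 44/71) → index 5
j=6: u_6=19/30 ∈ [44/71, 52/71) → index 6
j=7: u_7=239/330 ∈ [44/71, 52/71) → index 6
j=8: u_8=269/330 ∈ [52/71, 58/71) → index 7
j=9: u_9=299/330 ∈ [62/71, 1) → index 10
j=10: u_10=329/330 ∈ [62/71, 1) → index 10

0 1 2 3 4 5 6 6 7 10 10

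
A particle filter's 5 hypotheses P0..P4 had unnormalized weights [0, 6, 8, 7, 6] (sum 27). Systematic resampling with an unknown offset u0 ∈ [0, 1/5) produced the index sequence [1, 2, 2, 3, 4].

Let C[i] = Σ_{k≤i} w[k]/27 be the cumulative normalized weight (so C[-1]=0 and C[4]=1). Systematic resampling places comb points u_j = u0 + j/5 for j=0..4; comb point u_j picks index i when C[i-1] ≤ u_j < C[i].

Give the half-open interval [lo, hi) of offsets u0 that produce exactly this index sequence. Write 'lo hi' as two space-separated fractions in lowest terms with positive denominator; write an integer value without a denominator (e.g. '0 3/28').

C = [0, 2/9, 14/27, 7/9, 1]
j=0 picked index 1: u0 ∈ [0, 2/9)
j=1 picked index 2: u0 ∈ [1/45, 43/135)
j=2 picked index 2: u0 ∈ [-8/45, 16/135)
j=3 picked index 3: u0 ∈ [-11/135, 8/45)
j=4 picked index 4: u0 ∈ [-1/45, 1/5)
intersection: [1/45, 16/135)

1/45 16/135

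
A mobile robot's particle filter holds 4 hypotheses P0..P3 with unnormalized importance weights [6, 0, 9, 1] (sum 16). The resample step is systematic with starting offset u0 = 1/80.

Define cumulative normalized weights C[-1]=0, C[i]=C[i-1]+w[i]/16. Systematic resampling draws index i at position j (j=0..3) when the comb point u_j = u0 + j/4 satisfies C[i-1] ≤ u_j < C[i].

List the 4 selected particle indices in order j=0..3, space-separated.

0 0 2 2

C = [3/8, 3/8, 15/16, 1]
j=0: u_0=1/80 ∈ [0, 3/8) → index 0
j=1: u_1=21/80 ∈ [0, 3/8) → index 0
j=2: u_2=41/80 ∈ [3/8, 15/16) → index 2
j=3: u_3=61/80 ∈ [3/8, 15/16) → index 2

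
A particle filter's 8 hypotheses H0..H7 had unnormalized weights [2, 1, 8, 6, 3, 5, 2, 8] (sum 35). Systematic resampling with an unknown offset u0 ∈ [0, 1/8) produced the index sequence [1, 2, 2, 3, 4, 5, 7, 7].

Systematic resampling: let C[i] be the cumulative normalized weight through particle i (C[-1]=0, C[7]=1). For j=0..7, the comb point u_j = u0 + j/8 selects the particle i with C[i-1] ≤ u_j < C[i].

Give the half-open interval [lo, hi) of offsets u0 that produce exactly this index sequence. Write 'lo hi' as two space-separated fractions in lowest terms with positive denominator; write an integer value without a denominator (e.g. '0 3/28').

2/35 9/140

C = [2/35, 3/35, 11/35, 17/35, 4/7, 5/7, 27/35, 1]
j=0 picked index 1: u0 ∈ [2/35, 3/35)
j=1 picked index 2: u0 ∈ [-11/280, 53/280)
j=2 picked index 2: u0 ∈ [-23/140, 9/140)
j=3 picked index 3: u0 ∈ [-17/280, 31/280)
j=4 picked index 4: u0 ∈ [-1/70, 1/14)
j=5 picked index 5: u0 ∈ [-3/56, 5/56)
j=6 picked index 7: u0 ∈ [3/140, 1/4)
j=7 picked index 7: u0 ∈ [-29/280, 1/8)
intersection: [2/35, 9/140)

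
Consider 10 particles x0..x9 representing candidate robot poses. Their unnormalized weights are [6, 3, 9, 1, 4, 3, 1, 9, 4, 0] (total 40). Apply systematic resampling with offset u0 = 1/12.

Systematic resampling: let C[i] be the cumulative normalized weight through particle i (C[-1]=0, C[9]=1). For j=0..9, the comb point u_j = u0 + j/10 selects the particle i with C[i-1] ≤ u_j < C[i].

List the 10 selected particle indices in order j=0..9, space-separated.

0 1 2 2 4 5 7 7 7 8

C = [3/20, 9/40, 9/20, 19/40, 23/40, 13/20, 27/40, 9/10, 1, 1]
j=0: u_0=1/12 ∈ [0, 3/20) → index 0
j=1: u_1=11/60 ∈ [3/20, 9/40) → index 1
j=2: u_2=17/60 ∈ [9/40, 9/20) → index 2
j=3: u_3=23/60 ∈ [9/40, 9/20) → index 2
j=4: u_4=29/60 ∈ [19/40, 23/40) → index 4
j=5: u_5=7/12 ∈ [23/40, 13/20) → index 5
j=6: u_6=41/60 ∈ [27/40, 9/10) → index 7
j=7: u_7=47/60 ∈ [27/40, 9/10) → index 7
j=8: u_8=53/60 ∈ [27/40, 9/10) → index 7
j=9: u_9=59/60 ∈ [9/10, 1) → index 8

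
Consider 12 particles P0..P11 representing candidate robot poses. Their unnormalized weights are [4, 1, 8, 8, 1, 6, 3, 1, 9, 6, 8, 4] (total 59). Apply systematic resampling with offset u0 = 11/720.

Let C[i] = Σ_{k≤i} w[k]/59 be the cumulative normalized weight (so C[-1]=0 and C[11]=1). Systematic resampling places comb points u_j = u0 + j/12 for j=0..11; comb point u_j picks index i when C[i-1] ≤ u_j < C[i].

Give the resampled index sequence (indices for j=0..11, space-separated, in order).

C = [4/59, 5/59, 13/59, 21/59, 22/59, 28/59, 31/59, 32/59, 41/59, 47/59, 55/59, 1]
j=0: u_0=11/720 ∈ [0, 4/59) → index 0
j=1: u_1=71/720 ∈ [5/59, 13/59) → index 2
j=2: u_2=131/720 ∈ [5/59, 13/59) → index 2
j=3: u_3=191/720 ∈ [13/59, 21/59) → index 3
j=4: u_4=251/720 ∈ [13/59, 21/59) → index 3
j=5: u_5=311/720 ∈ [22/59, 28/59) → index 5
j=6: u_6=371/720 ∈ [28/59, 31/59) → index 6
j=7: u_7=431/720 ∈ [32/59, 41/59) → index 8
j=8: u_8=491/720 ∈ [32/59, 41/59) → index 8
j=9: u_9=551/720 ∈ [41/59, 47/59) → index 9
j=10: u_10=611/720 ∈ [47/59, 55/59) → index 10
j=11: u_11=671/720 ∈ [47/59, 55/59) → index 10

0 2 2 3 3 5 6 8 8 9 10 10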